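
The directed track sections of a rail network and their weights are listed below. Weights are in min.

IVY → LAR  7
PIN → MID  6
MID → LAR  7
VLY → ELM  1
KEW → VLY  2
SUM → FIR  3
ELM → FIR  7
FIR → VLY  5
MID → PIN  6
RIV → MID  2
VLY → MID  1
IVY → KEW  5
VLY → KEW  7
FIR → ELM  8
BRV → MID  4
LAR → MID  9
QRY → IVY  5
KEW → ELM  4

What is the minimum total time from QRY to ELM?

Shortest distances from QRY:
QRY: 0
IVY: 5  (via QRY)
KEW: 10  (via IVY)
LAR: 12  (via IVY)
VLY: 12  (via KEW)
MID: 13  (via VLY)
ELM: 13  (via VLY)
Shortest route: QRY–IVY–KEW–VLY–ELM = 13 min.

13 min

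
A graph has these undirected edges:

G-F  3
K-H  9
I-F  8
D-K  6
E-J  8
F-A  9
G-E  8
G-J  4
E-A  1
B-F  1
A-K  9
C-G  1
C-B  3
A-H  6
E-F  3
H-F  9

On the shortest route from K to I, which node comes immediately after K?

A

Enumerating some paths:
K - H - F - I: 9+9+8 = 26
K - A - E - F - I: 9+1+3+8 = 21
K - A - F - I: 9+9+8 = 26
The minimum is 21 via K - A - E - F - I.
So from K the first move is to A.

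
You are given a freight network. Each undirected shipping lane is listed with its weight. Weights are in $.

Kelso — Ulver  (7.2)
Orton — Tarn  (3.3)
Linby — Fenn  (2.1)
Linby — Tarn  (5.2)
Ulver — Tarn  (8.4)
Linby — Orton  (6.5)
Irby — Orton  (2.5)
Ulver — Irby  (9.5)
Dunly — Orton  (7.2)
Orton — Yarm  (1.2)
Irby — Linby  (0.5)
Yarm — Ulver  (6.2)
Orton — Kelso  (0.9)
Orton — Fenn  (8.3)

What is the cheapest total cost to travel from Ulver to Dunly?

Shortest distances from Ulver:
Ulver: 0
Yarm: 6.2  (via Ulver)
Kelso: 7.2  (via Ulver)
Orton: 7.4  (via Yarm)
Tarn: 8.4  (via Ulver)
Irby: 9.5  (via Ulver)
Linby: 10  (via Irby)
Fenn: 12.1  (via Linby)
Dunly: 14.6  (via Orton)
Shortest route: Ulver → Yarm → Orton → Dunly = $14.6.

$14.6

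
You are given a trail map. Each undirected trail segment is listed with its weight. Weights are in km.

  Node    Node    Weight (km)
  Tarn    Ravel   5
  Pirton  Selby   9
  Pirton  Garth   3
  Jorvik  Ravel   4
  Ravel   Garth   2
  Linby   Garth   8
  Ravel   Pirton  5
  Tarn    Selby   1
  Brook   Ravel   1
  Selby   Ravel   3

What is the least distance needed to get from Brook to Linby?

Enumerating some paths:
Brook → Ravel → Tarn → Selby → Pirton → Garth → Linby: 1+5+1+9+3+8 = 27
Brook → Ravel → Selby → Pirton → Garth → Linby: 1+3+9+3+8 = 24
Brook → Ravel → Pirton → Garth → Linby: 1+5+3+8 = 17
Brook → Ravel → Garth → Linby: 1+2+8 = 11
Cheapest is Brook → Ravel → Garth → Linby at 11 km.

11 km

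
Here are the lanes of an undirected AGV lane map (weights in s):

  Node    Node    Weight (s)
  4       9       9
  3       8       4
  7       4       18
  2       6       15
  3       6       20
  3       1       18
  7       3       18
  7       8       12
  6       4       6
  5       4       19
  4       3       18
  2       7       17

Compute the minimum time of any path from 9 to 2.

Candidate routes:
9 - 4 - 6 - 2: 9+6+15 = 30
9 - 4 - 7 - 2: 9+18+17 = 44
The minimum is 30 s via 9 - 4 - 6 - 2.

30 s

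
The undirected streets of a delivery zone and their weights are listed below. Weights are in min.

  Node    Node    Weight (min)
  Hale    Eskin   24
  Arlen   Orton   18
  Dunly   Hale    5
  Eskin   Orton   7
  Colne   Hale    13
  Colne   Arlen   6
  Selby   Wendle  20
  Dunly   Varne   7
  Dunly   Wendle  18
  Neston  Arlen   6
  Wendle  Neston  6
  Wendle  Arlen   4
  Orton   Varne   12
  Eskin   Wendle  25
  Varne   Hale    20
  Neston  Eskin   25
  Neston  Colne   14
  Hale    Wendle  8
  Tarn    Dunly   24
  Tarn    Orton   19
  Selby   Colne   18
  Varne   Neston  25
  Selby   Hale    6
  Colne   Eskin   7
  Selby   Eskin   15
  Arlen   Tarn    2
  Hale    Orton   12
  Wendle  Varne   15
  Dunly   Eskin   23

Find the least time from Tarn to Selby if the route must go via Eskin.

30 min

Shortest Tarn→Eskin: Tarn–Arlen–Colne–Eskin = 15
Shortest Eskin→Selby: Eskin–Selby = 15
Total via Eskin: 15 + 15 = 30 min.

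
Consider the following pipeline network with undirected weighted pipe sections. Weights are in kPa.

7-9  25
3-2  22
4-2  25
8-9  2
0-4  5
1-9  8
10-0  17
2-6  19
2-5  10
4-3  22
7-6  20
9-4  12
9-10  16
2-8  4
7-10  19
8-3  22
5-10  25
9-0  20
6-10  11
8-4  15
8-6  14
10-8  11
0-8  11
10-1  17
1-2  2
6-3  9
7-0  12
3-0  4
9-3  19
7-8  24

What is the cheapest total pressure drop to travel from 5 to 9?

Shortest distances from 5:
5: 0
2: 10  (via 5)
1: 12  (via 2)
8: 14  (via 2)
9: 16  (via 8)
Shortest route: 5–2–8–9 = 16 kPa.

16 kPa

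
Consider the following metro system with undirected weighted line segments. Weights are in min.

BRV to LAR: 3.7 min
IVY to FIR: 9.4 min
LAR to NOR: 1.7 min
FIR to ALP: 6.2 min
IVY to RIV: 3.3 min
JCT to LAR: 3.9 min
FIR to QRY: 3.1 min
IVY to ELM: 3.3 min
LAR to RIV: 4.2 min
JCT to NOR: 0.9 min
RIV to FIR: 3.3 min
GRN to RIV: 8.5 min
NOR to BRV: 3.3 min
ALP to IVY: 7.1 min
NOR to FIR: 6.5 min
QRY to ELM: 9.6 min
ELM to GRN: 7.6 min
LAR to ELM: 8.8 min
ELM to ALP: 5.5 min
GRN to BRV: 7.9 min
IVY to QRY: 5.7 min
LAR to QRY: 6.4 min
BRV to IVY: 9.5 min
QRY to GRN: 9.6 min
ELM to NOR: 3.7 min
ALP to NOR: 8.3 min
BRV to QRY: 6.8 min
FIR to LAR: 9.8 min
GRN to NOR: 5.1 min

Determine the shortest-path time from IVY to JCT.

7.9 min

Settle nodes by increasing distance from IVY:
IVY: 0
ELM: 3.3  (via IVY)
RIV: 3.3  (via IVY)
QRY: 5.7  (via IVY)
FIR: 6.6  (via RIV)
NOR: 7  (via ELM)
ALP: 7.1  (via IVY)
LAR: 7.5  (via RIV)
JCT: 7.9  (via NOR)
Shortest route: IVY → ELM → NOR → JCT = 7.9 min.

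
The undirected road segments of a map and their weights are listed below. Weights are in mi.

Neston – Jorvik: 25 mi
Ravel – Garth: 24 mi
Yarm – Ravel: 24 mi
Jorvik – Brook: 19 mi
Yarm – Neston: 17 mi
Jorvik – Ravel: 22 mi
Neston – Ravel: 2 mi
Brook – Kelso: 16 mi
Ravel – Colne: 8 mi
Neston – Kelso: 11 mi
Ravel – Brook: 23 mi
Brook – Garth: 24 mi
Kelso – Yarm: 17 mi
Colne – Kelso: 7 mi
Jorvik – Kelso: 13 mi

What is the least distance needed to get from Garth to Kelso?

Running Dijkstra from Garth:
Garth: 0
Brook: 24  (via Garth)
Ravel: 24  (via Garth)
Neston: 26  (via Ravel)
Colne: 32  (via Ravel)
Kelso: 37  (via Neston)
Shortest route: Garth → Ravel → Neston → Kelso = 37 mi.

37 mi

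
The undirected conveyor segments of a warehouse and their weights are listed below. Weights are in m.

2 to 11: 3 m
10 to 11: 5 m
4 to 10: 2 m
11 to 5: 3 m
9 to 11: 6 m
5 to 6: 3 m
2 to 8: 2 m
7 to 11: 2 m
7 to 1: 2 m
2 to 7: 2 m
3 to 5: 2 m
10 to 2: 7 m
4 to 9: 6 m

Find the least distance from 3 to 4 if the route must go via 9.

17 m

Shortest 3→9: 3–5–11–9 = 11
Shortest 9→4: 9–4 = 6
Total via 9: 11 + 6 = 17 m.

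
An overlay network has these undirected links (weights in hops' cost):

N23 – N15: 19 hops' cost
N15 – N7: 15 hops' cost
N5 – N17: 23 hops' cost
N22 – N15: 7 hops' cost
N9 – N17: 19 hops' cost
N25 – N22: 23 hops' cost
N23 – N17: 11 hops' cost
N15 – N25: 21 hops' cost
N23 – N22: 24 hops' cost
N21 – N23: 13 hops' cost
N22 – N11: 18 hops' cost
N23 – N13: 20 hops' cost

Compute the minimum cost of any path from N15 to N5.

53 hops' cost

Settle nodes by increasing distance from N15:
N15: 0
N22: 7  (via N15)
N7: 15  (via N15)
N23: 19  (via N15)
N25: 21  (via N15)
N11: 25  (via N22)
N17: 30  (via N23)
N21: 32  (via N23)
N13: 39  (via N23)
N9: 49  (via N17)
N5: 53  (via N17)
Shortest route: N15–N23–N17–N5 = 53 hops' cost.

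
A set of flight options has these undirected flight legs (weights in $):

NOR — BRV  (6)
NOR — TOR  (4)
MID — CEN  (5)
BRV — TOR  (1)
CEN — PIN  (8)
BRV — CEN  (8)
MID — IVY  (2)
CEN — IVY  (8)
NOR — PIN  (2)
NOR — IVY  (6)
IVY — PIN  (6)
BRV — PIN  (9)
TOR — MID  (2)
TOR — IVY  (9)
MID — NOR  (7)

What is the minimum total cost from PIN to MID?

Settle nodes by increasing distance from PIN:
PIN: 0
NOR: 2  (via PIN)
IVY: 6  (via PIN)
TOR: 6  (via NOR)
BRV: 7  (via TOR)
MID: 8  (via IVY)
Shortest route: PIN–IVY–MID = $8.

$8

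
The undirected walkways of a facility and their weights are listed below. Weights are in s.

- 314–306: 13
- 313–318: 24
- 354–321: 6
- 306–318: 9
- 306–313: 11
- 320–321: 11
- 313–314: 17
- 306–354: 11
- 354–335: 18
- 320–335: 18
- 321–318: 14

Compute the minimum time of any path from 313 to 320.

39 s

Candidate routes:
313–306–318–321–320: 11+9+14+11 = 45
313–306–354–321–320: 11+11+6+11 = 39
313–318–321–320: 24+14+11 = 49
313–314–306–354–321–320: 17+13+11+6+11 = 58
The minimum is 39 s via 313–306–354–321–320.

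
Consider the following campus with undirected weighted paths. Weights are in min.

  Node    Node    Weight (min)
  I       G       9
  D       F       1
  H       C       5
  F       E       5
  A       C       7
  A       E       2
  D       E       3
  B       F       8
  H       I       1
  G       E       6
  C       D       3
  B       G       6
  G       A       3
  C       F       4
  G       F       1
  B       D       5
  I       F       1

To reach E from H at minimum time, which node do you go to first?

Candidate routes:
H → I → F → D → E: 1+1+1+3 = 6
H → I → F → E: 1+1+5 = 7
The minimum is 6 min via H → I → F → D → E.
So from H the first move is to I.

I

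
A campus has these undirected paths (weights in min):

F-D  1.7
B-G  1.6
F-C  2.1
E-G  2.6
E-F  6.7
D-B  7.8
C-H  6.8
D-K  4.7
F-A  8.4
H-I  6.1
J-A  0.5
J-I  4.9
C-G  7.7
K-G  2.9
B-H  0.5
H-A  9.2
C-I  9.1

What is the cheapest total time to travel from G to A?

11.3 min

Enumerating some paths:
G → B → H → A: 1.6+0.5+9.2 = 11.3
G → B → H → I → J → A: 1.6+0.5+6.1+4.9+0.5 = 13.6
The minimum is 11.3 min via G → B → H → A.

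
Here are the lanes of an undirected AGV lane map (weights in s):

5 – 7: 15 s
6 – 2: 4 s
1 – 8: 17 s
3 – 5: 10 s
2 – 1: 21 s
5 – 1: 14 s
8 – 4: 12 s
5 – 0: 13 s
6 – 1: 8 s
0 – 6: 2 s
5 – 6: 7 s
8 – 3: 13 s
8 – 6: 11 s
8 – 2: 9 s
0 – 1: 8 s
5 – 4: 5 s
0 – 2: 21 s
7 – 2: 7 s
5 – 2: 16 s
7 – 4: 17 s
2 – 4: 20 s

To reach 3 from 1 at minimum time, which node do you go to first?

5

Compare a few routes:
1–8–3: 17+13 = 30
1–0–6–5–3: 8+2+7+10 = 27
1–5–3: 14+10 = 24
1–6–5–3: 8+7+10 = 25
The minimum is 24 s via 1–5–3.
So from 1 the first move is to 5.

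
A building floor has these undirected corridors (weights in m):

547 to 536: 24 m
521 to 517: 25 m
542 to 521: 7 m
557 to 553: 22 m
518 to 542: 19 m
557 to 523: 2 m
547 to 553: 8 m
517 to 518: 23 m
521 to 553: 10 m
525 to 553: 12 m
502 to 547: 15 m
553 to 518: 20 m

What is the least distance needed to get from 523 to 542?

Compare a few routes:
523 → 557 → 553 → 521 → 542: 2+22+10+7 = 41
523 → 557 → 553 → 521 → 517 → 518 → 542: 2+22+10+25+23+19 = 101
523 → 557 → 553 → 518 → 542: 2+22+20+19 = 63
523 → 557 → 553 → 518 → 517 → 521 → 542: 2+22+20+23+25+7 = 99
The minimum is 41 m via 523 → 557 → 553 → 521 → 542.

41 m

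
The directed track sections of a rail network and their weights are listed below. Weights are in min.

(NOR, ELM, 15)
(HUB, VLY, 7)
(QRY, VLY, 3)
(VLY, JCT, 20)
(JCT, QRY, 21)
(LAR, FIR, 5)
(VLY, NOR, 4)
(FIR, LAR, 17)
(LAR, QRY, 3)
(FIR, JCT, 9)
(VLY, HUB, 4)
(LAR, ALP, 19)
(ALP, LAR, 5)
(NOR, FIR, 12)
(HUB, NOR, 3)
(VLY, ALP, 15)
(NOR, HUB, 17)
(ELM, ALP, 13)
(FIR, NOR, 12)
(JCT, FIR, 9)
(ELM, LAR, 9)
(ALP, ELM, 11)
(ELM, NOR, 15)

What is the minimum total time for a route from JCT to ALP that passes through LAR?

Shortest JCT→LAR: JCT → FIR → LAR = 26
Best LAR to ALP: LAR → ALP costing 19
Total via LAR: 26 + 19 = 45 min.

45 min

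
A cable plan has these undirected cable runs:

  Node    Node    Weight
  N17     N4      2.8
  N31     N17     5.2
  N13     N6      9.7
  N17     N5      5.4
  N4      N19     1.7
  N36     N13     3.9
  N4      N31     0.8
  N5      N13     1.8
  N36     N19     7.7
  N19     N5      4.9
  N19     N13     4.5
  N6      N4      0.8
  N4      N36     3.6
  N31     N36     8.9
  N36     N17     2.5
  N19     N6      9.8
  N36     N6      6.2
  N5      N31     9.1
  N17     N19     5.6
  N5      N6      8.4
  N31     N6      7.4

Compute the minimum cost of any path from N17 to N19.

4.5

Settle nodes by increasing distance from N17:
N17: 0
N36: 2.5  (via N17)
N4: 2.8  (via N17)
N6: 3.6  (via N4)
N31: 3.6  (via N4)
N19: 4.5  (via N4)
Shortest route: N17 → N4 → N19 = 4.5.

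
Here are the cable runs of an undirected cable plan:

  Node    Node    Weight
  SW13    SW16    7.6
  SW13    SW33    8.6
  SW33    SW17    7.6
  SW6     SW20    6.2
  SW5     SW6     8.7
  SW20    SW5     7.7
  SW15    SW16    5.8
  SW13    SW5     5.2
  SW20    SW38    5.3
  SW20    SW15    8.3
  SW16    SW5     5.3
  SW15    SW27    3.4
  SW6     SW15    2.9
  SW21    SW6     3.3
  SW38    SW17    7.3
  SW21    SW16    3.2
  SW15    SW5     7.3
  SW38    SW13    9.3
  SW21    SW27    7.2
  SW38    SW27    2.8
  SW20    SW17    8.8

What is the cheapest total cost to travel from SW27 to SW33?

17.7

Shortest distances from SW27:
SW27: 0
SW38: 2.8  (via SW27)
SW15: 3.4  (via SW27)
SW6: 6.3  (via SW15)
SW21: 7.2  (via SW27)
SW20: 8.1  (via SW38)
SW16: 9.2  (via SW15)
SW17: 10.1  (via SW38)
SW5: 10.7  (via SW15)
SW13: 12.1  (via SW38)
SW33: 17.7  (via SW17)
Shortest route: SW27 → SW38 → SW17 → SW33 = 17.7.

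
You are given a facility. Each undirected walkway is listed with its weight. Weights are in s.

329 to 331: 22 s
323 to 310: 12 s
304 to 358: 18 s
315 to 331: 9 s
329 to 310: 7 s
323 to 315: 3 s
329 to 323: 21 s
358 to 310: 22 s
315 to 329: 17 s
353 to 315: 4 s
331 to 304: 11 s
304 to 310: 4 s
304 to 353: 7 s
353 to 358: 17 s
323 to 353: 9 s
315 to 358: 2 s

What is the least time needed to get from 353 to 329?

18 s

Settle nodes by increasing distance from 353:
353: 0
315: 4  (via 353)
358: 6  (via 315)
304: 7  (via 353)
323: 7  (via 315)
310: 11  (via 304)
331: 13  (via 315)
329: 18  (via 310)
Shortest route: 353–304–310–329 = 18 s.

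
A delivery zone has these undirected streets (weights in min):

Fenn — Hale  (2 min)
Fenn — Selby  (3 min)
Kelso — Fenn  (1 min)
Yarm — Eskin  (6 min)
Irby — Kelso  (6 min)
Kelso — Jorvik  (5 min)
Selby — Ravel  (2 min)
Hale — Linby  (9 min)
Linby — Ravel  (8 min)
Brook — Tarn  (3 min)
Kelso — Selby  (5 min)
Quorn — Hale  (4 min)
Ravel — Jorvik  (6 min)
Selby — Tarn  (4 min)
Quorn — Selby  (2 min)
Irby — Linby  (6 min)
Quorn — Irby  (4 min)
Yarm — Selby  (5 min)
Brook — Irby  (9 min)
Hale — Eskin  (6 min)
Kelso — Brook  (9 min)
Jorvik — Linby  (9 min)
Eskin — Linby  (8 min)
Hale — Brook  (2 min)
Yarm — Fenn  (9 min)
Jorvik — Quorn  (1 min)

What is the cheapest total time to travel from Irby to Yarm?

11 min

Enumerating some paths:
Irby → Quorn → Selby → Yarm: 4+2+5 = 11
Irby → Kelso → Fenn → Selby → Yarm: 6+1+3+5 = 15
Irby → Kelso → Selby → Yarm: 6+5+5 = 16
The minimum is 11 min via Irby → Quorn → Selby → Yarm.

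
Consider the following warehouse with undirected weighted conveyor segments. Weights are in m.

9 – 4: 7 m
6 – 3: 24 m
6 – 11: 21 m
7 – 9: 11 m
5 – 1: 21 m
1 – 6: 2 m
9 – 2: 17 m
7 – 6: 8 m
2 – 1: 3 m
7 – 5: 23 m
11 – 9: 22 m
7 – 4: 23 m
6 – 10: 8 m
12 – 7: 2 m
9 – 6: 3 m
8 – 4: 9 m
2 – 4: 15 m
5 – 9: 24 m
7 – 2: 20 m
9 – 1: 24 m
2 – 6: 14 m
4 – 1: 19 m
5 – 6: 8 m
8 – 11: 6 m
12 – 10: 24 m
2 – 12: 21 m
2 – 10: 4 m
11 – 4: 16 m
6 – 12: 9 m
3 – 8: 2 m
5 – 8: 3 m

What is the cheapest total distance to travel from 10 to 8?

19 m

Settle nodes by increasing distance from 10:
10: 0
2: 4  (via 10)
1: 7  (via 2)
6: 8  (via 10)
9: 11  (via 6)
5: 16  (via 6)
7: 16  (via 6)
12: 17  (via 6)
4: 18  (via 9)
8: 19  (via 5)
Shortest route: 10 → 6 → 5 → 8 = 19 m.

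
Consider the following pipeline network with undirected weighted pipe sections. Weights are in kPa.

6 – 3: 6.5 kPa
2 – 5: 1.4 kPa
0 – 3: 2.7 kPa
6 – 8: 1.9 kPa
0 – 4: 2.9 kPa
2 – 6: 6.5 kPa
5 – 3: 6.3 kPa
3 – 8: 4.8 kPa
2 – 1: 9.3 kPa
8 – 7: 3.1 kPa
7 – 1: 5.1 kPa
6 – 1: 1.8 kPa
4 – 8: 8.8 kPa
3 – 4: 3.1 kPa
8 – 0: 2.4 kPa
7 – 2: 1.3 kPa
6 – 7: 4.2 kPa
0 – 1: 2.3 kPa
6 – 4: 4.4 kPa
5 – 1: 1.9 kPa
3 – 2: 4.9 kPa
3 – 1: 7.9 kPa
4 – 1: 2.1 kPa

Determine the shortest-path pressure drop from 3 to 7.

Candidate routes:
3–8–7: 4.8+3.1 = 7.9
3–5–2–7: 6.3+1.4+1.3 = 9
3–0–8–7: 2.7+2.4+3.1 = 8.2
3–2–7: 4.9+1.3 = 6.2
The minimum is 6.2 kPa via 3–2–7.

6.2 kPa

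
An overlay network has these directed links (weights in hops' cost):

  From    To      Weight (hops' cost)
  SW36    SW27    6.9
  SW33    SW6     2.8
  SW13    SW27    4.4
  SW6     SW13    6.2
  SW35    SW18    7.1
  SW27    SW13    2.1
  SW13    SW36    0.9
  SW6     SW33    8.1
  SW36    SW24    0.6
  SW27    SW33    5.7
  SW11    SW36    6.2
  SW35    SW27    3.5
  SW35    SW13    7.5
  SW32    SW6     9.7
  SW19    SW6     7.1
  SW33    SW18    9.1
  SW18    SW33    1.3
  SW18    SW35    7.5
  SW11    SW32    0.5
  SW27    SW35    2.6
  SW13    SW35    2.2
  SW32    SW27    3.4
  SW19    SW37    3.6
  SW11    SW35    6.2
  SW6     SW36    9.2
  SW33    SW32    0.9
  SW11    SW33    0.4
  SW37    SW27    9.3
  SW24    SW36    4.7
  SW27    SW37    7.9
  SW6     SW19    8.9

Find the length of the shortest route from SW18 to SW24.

9.2 hops' cost

Running Dijkstra from SW18:
SW18: 0
SW33: 1.3  (via SW18)
SW32: 2.2  (via SW33)
SW6: 4.1  (via SW33)
SW27: 5.6  (via SW32)
SW35: 7.5  (via SW18)
SW13: 7.7  (via SW27)
SW36: 8.6  (via SW13)
SW24: 9.2  (via SW36)
Shortest route: SW18–SW33–SW32–SW27–SW13–SW36–SW24 = 9.2 hops' cost.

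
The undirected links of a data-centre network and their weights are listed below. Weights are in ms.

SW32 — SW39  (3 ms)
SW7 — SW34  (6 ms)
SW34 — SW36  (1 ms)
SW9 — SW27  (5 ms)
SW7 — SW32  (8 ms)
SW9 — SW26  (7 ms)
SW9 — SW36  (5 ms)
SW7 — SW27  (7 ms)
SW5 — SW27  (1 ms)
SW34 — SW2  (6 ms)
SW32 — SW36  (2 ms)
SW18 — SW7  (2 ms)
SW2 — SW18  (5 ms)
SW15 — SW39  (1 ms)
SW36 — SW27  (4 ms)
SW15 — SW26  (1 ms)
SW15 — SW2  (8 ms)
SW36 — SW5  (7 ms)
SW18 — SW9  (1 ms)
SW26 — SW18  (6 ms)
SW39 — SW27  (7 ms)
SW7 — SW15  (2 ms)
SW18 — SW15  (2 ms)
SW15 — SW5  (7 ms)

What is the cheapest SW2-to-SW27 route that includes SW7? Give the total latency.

Shortest SW2→SW7: SW2 → SW18 → SW7 = 7
Best SW7 to SW27: SW7 → SW27 costing 7
Total via SW7: 7 + 7 = 14 ms.

14 ms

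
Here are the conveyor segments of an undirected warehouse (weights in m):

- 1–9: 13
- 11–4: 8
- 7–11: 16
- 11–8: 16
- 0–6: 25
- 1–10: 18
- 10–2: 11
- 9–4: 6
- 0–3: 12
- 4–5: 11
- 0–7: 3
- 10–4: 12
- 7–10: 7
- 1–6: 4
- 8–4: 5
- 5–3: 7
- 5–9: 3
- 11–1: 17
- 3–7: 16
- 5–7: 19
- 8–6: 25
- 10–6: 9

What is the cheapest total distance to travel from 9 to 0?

22 m

Shortest distances from 9:
9: 0
5: 3  (via 9)
4: 6  (via 9)
3: 10  (via 5)
8: 11  (via 4)
1: 13  (via 9)
11: 14  (via 4)
6: 17  (via 1)
10: 18  (via 4)
0: 22  (via 3)
Shortest route: 9 → 5 → 3 → 0 = 22 m.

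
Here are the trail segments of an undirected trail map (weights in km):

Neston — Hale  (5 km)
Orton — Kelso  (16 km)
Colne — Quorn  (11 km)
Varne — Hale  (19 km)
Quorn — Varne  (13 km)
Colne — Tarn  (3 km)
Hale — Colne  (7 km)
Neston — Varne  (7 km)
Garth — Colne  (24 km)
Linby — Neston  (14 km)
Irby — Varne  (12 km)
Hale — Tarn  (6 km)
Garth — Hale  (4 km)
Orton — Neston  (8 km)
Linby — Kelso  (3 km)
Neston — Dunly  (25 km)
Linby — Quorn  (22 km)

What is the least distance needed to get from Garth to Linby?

Settle nodes by increasing distance from Garth:
Garth: 0
Hale: 4  (via Garth)
Neston: 9  (via Hale)
Tarn: 10  (via Hale)
Colne: 11  (via Hale)
Varne: 16  (via Neston)
Orton: 17  (via Neston)
Quorn: 22  (via Colne)
Linby: 23  (via Neston)
Shortest route: Garth → Hale → Neston → Linby = 23 km.

23 km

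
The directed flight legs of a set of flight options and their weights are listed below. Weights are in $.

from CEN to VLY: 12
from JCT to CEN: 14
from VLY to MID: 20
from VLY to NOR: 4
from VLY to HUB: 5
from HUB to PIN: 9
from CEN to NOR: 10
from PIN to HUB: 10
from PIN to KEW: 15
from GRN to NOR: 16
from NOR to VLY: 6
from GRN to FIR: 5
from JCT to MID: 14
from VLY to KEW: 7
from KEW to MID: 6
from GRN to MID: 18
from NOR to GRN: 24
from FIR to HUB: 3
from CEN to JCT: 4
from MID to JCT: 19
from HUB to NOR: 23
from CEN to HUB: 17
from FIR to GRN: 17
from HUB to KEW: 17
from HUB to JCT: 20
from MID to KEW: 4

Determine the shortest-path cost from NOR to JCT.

$31

Compare a few routes:
NOR - VLY - HUB - JCT: 6+5+20 = 31
NOR - VLY - KEW - MID - JCT: 6+7+6+19 = 38
NOR - VLY - MID - JCT: 6+20+19 = 45
Cheapest is NOR - VLY - HUB - JCT at $31.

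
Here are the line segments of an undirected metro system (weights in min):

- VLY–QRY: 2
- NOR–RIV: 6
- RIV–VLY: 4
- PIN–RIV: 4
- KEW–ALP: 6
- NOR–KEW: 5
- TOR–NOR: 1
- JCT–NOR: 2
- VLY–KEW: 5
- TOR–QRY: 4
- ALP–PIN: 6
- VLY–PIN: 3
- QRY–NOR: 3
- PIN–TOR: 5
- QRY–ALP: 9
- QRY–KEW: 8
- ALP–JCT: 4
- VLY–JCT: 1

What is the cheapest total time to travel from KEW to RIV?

Settle nodes by increasing distance from KEW:
KEW: 0
VLY: 5  (via KEW)
NOR: 5  (via KEW)
ALP: 6  (via KEW)
TOR: 6  (via NOR)
JCT: 6  (via VLY)
QRY: 7  (via VLY)
PIN: 8  (via VLY)
RIV: 9  (via VLY)
Shortest route: KEW–VLY–RIV = 9 min.

9 min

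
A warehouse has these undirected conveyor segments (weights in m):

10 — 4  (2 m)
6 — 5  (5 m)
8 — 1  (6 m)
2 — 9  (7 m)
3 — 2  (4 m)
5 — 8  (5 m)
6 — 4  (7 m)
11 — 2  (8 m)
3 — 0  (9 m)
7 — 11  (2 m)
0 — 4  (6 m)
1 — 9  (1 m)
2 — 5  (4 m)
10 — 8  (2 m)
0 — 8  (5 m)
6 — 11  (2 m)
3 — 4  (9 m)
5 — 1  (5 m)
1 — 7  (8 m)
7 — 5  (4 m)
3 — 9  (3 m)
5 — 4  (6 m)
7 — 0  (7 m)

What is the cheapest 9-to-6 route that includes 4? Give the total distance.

18 m

Best 9 to 4: 9–1–8–10–4 costing 11
Shortest 4→6: 4–6 = 7
Total via 4: 11 + 7 = 18 m.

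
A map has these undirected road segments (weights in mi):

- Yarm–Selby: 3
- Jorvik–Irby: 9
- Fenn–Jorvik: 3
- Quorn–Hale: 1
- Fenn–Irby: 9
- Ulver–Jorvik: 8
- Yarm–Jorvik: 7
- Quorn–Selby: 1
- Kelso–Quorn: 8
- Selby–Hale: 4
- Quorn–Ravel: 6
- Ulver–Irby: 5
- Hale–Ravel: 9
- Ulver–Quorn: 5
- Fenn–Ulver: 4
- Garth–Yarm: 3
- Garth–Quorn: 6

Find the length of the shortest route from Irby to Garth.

16 mi

Running Dijkstra from Irby:
Irby: 0
Ulver: 5  (via Irby)
Fenn: 9  (via Irby)
Jorvik: 9  (via Irby)
Quorn: 10  (via Ulver)
Selby: 11  (via Quorn)
Hale: 11  (via Quorn)
Yarm: 14  (via Selby)
Garth: 16  (via Quorn)
Shortest route: Irby–Ulver–Quorn–Garth = 16 mi.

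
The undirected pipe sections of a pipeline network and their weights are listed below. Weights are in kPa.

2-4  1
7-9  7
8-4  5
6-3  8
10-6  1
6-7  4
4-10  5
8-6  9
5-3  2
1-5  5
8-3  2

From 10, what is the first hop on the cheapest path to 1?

6

Compare a few routes:
10 - 6 - 8 - 3 - 5 - 1: 1+9+2+2+5 = 19
10 - 4 - 8 - 3 - 5 - 1: 5+5+2+2+5 = 19
10 - 4 - 8 - 6 - 3 - 5 - 1: 5+5+9+8+2+5 = 34
10 - 6 - 3 - 5 - 1: 1+8+2+5 = 16
The minimum is 16 kPa via 10 - 6 - 3 - 5 - 1.
So from 10 the first move is to 6.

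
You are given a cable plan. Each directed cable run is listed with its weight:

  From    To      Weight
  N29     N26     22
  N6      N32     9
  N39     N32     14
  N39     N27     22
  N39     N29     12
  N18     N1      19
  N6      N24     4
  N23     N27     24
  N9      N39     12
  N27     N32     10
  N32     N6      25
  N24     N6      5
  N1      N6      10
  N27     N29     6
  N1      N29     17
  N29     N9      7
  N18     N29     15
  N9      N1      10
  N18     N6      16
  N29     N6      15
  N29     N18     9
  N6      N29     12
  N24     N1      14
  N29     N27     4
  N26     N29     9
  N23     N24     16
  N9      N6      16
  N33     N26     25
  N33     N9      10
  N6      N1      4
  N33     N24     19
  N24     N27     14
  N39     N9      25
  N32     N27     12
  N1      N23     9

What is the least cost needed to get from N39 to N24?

Enumerating some paths:
N39 → N29 → N18 → N6 → N24: 12+9+16+4 = 41
N39 → N29 → N6 → N24: 12+15+4 = 31
N39 → N29 → N9 → N6 → N24: 12+7+16+4 = 39
Cheapest is N39 → N29 → N6 → N24 at 31.

31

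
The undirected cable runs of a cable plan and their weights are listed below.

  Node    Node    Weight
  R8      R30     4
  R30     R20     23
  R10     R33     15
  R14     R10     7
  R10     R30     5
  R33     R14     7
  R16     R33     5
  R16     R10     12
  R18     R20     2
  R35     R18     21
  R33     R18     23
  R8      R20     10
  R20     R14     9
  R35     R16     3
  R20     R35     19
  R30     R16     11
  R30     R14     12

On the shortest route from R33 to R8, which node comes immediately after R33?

R16

Compare a few routes:
R33 → R14 → R30 → R8: 7+12+4 = 23
R33 → R16 → R30 → R8: 5+11+4 = 20
The minimum is 20 via R33 → R16 → R30 → R8.
So from R33 the first move is to R16.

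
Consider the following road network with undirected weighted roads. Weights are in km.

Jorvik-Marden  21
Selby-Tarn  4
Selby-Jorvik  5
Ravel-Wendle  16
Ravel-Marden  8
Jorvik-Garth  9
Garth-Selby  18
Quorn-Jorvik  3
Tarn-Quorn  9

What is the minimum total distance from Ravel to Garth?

38 km

Shortest distances from Ravel:
Ravel: 0
Marden: 8  (via Ravel)
Wendle: 16  (via Ravel)
Jorvik: 29  (via Marden)
Quorn: 32  (via Jorvik)
Selby: 34  (via Jorvik)
Tarn: 38  (via Selby)
Garth: 38  (via Jorvik)
Shortest route: Ravel–Marden–Jorvik–Garth = 38 km.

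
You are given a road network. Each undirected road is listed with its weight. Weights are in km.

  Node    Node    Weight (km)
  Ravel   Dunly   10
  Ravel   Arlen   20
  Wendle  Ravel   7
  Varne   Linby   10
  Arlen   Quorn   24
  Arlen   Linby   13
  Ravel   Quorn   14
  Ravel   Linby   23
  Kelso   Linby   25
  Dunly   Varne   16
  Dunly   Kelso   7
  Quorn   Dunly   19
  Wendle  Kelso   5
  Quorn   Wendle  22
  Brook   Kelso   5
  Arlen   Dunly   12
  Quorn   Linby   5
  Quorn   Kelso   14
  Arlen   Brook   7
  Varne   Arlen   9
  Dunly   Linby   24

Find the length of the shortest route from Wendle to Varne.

26 km

Enumerating some paths:
Wendle → Kelso → Dunly → Varne: 5+7+16 = 28
Wendle → Kelso → Brook → Arlen → Varne: 5+5+7+9 = 26
The minimum is 26 km via Wendle → Kelso → Brook → Arlen → Varne.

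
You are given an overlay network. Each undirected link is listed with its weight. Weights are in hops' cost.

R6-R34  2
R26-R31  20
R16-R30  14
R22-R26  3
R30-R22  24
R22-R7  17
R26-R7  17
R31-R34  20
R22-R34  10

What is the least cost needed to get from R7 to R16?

55 hops' cost

Candidate routes:
R7 - R22 - R30 - R16: 17+24+14 = 55
R7 - R26 - R22 - R30 - R16: 17+3+24+14 = 58
Cheapest is R7 - R22 - R30 - R16 at 55 hops' cost.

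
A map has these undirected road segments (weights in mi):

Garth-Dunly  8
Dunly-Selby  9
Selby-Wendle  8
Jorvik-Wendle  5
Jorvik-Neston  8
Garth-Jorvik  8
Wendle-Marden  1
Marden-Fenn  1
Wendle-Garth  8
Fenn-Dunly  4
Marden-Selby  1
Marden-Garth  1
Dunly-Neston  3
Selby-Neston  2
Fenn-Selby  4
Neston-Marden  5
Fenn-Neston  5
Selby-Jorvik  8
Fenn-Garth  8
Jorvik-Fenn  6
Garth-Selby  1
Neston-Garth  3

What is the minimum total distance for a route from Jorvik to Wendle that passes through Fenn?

Best Jorvik to Fenn: Jorvik → Fenn costing 6
Shortest Fenn→Wendle: Fenn → Marden → Wendle = 2
Total via Fenn: 6 + 2 = 8 mi.

8 mi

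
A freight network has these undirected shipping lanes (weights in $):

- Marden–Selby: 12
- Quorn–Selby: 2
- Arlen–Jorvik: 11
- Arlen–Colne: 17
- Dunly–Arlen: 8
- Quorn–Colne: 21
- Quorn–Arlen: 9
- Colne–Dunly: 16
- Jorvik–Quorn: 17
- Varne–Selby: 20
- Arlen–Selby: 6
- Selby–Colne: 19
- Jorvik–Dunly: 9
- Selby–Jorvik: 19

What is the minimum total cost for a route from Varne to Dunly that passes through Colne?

Shortest Varne→Colne: Varne → Selby → Colne = 39
Best Colne to Dunly: Colne → Dunly costing 16
Total via Colne: 39 + 16 = $55.

$55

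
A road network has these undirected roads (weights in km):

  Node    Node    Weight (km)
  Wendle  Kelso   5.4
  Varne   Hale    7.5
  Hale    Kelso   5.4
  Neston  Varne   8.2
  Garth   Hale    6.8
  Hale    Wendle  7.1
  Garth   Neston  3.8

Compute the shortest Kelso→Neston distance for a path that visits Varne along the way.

Best Kelso to Varne: Kelso → Hale → Varne costing 12.9
Shortest Varne→Neston: Varne → Neston = 8.2
Total via Varne: 12.9 + 8.2 = 21.1 km.

21.1 km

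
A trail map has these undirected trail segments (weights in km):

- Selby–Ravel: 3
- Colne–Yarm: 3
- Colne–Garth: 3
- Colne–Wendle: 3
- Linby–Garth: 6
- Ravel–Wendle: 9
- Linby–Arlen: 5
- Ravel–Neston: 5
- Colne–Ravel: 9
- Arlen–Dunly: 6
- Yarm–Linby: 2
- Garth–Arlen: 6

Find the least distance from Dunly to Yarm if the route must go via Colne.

18 km

Shortest Dunly→Colne: Dunly–Arlen–Garth–Colne = 15
Shortest Colne→Yarm: Colne–Yarm = 3
Total via Colne: 15 + 3 = 18 km.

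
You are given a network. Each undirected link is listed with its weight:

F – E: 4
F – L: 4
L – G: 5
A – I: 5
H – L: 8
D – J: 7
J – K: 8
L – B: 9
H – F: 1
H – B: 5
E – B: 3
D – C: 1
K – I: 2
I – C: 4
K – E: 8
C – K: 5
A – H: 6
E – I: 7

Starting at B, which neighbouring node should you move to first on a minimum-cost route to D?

E

Compare a few routes:
B–E–I–C–D: 3+7+4+1 = 15
B–E–I–K–C–D: 3+7+2+5+1 = 18
B–E–K–C–D: 3+8+5+1 = 17
The minimum is 15 via B–E–I–C–D.
So from B the first move is to E.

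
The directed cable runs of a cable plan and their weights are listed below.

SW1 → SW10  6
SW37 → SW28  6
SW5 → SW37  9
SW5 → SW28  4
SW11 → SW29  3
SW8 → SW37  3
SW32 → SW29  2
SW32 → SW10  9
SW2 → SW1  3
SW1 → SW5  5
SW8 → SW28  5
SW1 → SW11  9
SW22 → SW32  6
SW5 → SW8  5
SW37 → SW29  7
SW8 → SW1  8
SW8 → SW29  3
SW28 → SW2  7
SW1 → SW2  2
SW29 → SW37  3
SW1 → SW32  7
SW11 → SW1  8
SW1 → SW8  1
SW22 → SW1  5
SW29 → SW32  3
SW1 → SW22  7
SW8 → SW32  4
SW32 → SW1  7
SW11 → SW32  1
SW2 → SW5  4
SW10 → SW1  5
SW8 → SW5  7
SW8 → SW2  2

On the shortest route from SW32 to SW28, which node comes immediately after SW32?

Candidate routes:
SW32–SW1–SW8–SW28: 7+1+5 = 13
SW32–SW29–SW37–SW28: 2+3+6 = 11
Cheapest is SW32–SW29–SW37–SW28 at 11.
So from SW32 the first move is to SW29.

SW29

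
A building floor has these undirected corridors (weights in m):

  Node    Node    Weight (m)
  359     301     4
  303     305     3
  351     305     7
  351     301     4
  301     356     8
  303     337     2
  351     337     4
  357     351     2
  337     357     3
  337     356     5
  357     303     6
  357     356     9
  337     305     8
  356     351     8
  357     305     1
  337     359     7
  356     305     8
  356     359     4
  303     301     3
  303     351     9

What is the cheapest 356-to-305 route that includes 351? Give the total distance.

11 m

Shortest 356→351: 356–351 = 8
Best 351 to 305: 351–357–305 costing 3
Total via 351: 8 + 3 = 11 m.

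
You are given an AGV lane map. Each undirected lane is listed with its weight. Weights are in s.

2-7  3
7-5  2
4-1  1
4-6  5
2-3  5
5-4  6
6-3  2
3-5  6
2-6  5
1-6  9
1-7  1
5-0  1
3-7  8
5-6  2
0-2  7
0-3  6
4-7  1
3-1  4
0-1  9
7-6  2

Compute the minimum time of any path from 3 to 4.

Enumerating some paths:
3 - 1 - 4: 4+1 = 5
3 - 6 - 7 - 1 - 4: 2+2+1+1 = 6
Cheapest is 3 - 1 - 4 at 5 s.

5 s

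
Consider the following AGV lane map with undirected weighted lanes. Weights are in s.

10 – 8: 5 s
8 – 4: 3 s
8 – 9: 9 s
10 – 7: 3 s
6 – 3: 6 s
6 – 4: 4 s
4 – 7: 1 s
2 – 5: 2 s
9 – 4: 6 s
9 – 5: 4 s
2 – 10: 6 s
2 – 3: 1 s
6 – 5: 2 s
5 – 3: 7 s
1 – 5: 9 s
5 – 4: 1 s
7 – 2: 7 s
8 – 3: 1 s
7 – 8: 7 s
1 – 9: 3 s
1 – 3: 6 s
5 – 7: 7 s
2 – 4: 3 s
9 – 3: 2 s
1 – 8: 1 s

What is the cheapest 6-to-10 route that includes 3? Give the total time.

Best 6 to 3: 6 → 5 → 2 → 3 costing 5
Best 3 to 10: 3 → 8 → 10 costing 6
Total via 3: 5 + 6 = 11 s.

11 s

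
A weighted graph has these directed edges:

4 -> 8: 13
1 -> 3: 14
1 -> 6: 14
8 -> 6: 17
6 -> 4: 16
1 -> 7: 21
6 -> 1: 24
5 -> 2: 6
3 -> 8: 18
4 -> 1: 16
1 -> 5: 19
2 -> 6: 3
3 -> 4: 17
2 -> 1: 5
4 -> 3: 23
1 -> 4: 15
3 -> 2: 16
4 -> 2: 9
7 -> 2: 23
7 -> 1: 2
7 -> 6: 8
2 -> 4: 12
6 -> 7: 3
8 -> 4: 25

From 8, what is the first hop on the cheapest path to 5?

6

Compare a few routes:
8 - 6 - 1 - 5: 17+24+19 = 60
8 - 4 - 2 - 1 - 5: 25+9+5+19 = 58
8 - 6 - 7 - 1 - 5: 17+3+2+19 = 41
Cheapest is 8 - 6 - 7 - 1 - 5 at 41.
So from 8 the first move is to 6.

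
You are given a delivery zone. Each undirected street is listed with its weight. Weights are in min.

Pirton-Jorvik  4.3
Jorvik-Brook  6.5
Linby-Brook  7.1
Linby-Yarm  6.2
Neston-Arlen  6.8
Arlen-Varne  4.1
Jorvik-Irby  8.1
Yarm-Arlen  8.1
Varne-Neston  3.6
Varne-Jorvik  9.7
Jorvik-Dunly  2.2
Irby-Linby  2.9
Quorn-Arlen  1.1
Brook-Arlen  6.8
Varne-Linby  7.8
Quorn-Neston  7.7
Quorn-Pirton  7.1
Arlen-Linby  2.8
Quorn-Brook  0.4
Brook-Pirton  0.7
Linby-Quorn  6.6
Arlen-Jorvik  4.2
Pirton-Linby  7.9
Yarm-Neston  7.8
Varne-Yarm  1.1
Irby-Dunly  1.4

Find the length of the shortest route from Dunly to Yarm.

Candidate routes:
Dunly → Irby → Linby → Yarm: 1.4+2.9+6.2 = 10.5
Dunly → Jorvik → Varne → Yarm: 2.2+9.7+1.1 = 13
Dunly → Jorvik → Arlen → Varne → Yarm: 2.2+4.2+4.1+1.1 = 11.6
Dunly → Irby → Linby → Arlen → Varne → Yarm: 1.4+2.9+2.8+4.1+1.1 = 12.3
Cheapest is Dunly → Irby → Linby → Yarm at 10.5 min.

10.5 min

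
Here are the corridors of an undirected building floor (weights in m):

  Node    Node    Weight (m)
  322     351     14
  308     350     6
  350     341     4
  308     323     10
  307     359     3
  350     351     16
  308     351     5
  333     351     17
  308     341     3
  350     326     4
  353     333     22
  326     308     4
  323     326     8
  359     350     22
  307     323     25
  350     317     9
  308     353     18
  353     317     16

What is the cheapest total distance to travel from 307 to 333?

53 m

Running Dijkstra from 307:
307: 0
359: 3  (via 307)
350: 25  (via 359)
323: 25  (via 307)
326: 29  (via 350)
341: 29  (via 350)
308: 31  (via 350)
317: 34  (via 350)
351: 36  (via 308)
353: 49  (via 308)
322: 50  (via 351)
333: 53  (via 351)
Shortest route: 307–359–350–308–351–333 = 53 m.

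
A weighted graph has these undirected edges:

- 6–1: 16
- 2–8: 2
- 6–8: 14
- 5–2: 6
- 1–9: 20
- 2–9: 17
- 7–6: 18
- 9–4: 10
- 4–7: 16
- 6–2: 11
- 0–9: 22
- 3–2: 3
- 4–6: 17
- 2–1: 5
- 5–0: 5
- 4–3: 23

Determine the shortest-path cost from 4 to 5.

Running Dijkstra from 4:
4: 0
9: 10  (via 4)
7: 16  (via 4)
6: 17  (via 4)
3: 23  (via 4)
2: 26  (via 3)
8: 28  (via 2)
1: 30  (via 9)
0: 32  (via 9)
5: 32  (via 2)
Shortest route: 4 → 3 → 2 → 5 = 32.

32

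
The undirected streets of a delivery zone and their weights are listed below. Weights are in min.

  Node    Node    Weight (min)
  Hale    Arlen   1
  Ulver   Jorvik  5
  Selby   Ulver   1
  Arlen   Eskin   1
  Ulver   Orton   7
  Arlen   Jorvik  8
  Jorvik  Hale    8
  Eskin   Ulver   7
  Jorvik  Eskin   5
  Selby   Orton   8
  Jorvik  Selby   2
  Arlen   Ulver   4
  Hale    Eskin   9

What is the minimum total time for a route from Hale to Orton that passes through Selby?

Best Hale to Selby: Hale–Arlen–Ulver–Selby costing 6
Best Selby to Orton: Selby–Orton costing 8
Total via Selby: 6 + 8 = 14 min.

14 min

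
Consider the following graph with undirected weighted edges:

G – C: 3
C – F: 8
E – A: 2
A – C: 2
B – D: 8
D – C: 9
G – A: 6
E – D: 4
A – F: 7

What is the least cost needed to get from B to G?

19

Enumerating some paths:
B–D–E–A–C–G: 8+4+2+2+3 = 19
B–D–E–A–G: 8+4+2+6 = 20
The minimum is 19 via B–D–E–A–C–G.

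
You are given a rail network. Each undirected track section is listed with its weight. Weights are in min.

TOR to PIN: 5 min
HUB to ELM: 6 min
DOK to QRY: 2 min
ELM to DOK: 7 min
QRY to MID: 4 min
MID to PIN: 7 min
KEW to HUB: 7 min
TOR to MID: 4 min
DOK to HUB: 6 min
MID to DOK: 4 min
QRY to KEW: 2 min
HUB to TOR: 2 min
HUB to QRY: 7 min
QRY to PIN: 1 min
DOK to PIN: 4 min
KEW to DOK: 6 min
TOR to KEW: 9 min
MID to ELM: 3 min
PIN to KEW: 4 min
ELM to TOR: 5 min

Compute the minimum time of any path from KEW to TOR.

8 min

Enumerating some paths:
KEW - HUB - TOR: 7+2 = 9
KEW - PIN - TOR: 4+5 = 9
KEW - QRY - PIN - TOR: 2+1+5 = 8
KEW - TOR: 9 = 9
The minimum is 8 min via KEW - QRY - PIN - TOR.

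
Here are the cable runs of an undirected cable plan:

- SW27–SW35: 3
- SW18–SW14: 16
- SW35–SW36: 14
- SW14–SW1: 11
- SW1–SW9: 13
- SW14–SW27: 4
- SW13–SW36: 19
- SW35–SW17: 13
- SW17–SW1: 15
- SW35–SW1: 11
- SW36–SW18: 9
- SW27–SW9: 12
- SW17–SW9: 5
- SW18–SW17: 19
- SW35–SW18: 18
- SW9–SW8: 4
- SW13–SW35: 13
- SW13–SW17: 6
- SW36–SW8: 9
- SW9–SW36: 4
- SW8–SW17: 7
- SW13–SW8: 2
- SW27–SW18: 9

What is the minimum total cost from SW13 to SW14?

Compare a few routes:
SW13 - SW17 - SW35 - SW27 - SW14: 6+13+3+4 = 26
SW13 - SW35 - SW27 - SW14: 13+3+4 = 20
SW13 - SW8 - SW9 - SW27 - SW14: 2+4+12+4 = 22
Cheapest is SW13 - SW35 - SW27 - SW14 at 20.

20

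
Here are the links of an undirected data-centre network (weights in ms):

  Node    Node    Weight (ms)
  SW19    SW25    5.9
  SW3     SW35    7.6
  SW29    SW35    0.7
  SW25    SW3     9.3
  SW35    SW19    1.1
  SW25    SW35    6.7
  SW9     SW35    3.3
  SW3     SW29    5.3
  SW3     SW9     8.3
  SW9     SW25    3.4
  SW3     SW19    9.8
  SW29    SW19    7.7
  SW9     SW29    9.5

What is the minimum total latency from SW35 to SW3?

Running Dijkstra from SW35:
SW35: 0
SW29: 0.7  (via SW35)
SW19: 1.1  (via SW35)
SW9: 3.3  (via SW35)
SW3: 6  (via SW29)
Shortest route: SW35–SW29–SW3 = 6 ms.

6 ms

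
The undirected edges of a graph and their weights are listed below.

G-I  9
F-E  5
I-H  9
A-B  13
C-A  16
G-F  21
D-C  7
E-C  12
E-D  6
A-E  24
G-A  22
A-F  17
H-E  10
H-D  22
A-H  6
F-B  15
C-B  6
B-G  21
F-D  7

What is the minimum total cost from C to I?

Running Dijkstra from C:
C: 0
B: 6  (via C)
D: 7  (via C)
E: 12  (via C)
F: 14  (via D)
A: 16  (via C)
H: 22  (via E)
G: 27  (via B)
I: 31  (via H)
Shortest route: C → E → H → I = 31.

31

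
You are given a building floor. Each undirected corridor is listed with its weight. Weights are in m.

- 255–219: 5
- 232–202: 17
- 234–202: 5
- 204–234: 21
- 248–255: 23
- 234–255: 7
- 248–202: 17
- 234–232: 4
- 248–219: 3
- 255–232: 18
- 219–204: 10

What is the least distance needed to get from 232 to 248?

Enumerating some paths:
232 → 234 → 255 → 219 → 248: 4+7+5+3 = 19
232 → 255 → 219 → 248: 18+5+3 = 26
232 → 234 → 202 → 248: 4+5+17 = 26
The minimum is 19 m via 232 → 234 → 255 → 219 → 248.

19 m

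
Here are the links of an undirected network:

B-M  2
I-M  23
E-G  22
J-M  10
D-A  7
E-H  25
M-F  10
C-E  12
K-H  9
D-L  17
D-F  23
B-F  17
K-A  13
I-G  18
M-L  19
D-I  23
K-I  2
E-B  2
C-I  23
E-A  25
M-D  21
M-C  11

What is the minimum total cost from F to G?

Shortest distances from F:
F: 0
M: 10  (via F)
B: 12  (via M)
E: 14  (via B)
J: 20  (via M)
C: 21  (via M)
D: 23  (via F)
L: 29  (via M)
A: 30  (via D)
I: 33  (via M)
K: 35  (via I)
G: 36  (via E)
Shortest route: F → M → B → E → G = 36.

36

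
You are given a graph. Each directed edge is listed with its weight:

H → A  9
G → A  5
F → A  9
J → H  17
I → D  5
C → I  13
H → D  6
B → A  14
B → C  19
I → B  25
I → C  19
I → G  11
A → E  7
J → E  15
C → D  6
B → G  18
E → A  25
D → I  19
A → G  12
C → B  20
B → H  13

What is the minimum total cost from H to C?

44

Shortest distances from H:
H: 0
D: 6  (via H)
A: 9  (via H)
E: 16  (via A)
G: 21  (via A)
I: 25  (via D)
C: 44  (via I)
Shortest route: H–D–I–C = 44.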